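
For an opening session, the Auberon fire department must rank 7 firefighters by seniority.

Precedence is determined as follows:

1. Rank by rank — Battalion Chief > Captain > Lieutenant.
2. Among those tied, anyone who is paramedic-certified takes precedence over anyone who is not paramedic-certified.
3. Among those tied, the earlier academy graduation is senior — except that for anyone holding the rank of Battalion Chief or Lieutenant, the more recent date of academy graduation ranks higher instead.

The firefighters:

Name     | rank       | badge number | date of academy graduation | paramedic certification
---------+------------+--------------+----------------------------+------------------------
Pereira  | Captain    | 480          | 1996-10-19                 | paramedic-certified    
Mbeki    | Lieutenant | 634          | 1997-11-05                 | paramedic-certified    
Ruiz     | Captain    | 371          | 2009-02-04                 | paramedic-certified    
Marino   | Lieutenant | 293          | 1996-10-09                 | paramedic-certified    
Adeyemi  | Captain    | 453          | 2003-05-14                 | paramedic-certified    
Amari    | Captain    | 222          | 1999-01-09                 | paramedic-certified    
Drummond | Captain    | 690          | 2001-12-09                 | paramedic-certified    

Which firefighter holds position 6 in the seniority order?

Mbeki

By rank: Pereira, Amari, Drummond, Adeyemi and Ruiz (Captain); then Mbeki and Marino (Lieutenant).
Pereira, Amari, Drummond, Adeyemi and Ruiz are each paramedic-certified, so the next rule applies.
Among Pereira, Amari, Drummond, Adeyemi and Ruiz, by date of academy graduation (earlier first): Pereira (1996-10-19) before Amari (1999-01-09) before Drummond (2001-12-09) before Adeyemi (2003-05-14) before Ruiz (2009-02-04).
Mbeki and Marino are each paramedic-certified, so the next rule applies.
Among Mbeki and Marino, by date of academy graduation (later first) (reversed rule for this group): Mbeki (1997-11-05) before Marino (1996-10-09).
Order: Pereira, Amari, Drummond, Adeyemi, Ruiz, Mbeki, Marino.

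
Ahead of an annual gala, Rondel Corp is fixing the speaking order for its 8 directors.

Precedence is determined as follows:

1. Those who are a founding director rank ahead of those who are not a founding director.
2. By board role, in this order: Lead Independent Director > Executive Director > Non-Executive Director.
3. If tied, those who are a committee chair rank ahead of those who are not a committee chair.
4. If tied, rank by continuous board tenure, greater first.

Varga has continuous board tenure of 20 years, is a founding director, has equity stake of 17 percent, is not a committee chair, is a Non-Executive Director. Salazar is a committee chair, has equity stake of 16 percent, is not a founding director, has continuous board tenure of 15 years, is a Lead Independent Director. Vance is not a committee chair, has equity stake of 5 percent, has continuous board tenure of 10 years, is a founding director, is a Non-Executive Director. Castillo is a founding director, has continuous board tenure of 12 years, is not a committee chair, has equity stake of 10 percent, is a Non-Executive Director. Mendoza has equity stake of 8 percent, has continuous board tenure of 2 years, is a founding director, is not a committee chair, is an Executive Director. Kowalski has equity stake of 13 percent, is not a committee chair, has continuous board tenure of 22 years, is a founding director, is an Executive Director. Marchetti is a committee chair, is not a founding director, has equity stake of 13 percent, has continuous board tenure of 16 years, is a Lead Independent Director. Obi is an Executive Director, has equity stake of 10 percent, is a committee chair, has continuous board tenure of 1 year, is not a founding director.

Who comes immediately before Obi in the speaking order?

By the first rule: Kowalski, Mendoza, Varga, Castillo and Vance (each a founding director); then Marchetti, Salazar and Obi (each not a founding director).
Among Kowalski, Mendoza, Varga, Castillo and Vance, by board role: Kowalski and Mendoza (Executive Director) before Varga, Castillo and Vance (Non-Executive Director).
Kowalski and Mendoza are each not a committee chair, so the next rule applies.
Among Kowalski and Mendoza, by continuous board tenure (higher first): Kowalski (22 years) before Mendoza (2 years).
Varga, Castillo and Vance are each not a committee chair, so the next rule applies.
Among Varga, Castillo and Vance, by continuous board tenure (higher first): Varga (20 years) before Castillo (12 years) before Vance (10 years).
Among Marchetti, Salazar and Obi, by board role: Marchetti and Salazar (Lead Independent Director) before Obi (Executive Director).
Marchetti and Salazar are each a committee chair, so the next rule applies.
Among Marchetti and Salazar, by continuous board tenure (higher first): Marchetti (16 years) before Salazar (15 years).
Order: Kowalski, Mendoza, Varga, Castillo, Vance, Marchetti, Salazar, Obi.

Salazar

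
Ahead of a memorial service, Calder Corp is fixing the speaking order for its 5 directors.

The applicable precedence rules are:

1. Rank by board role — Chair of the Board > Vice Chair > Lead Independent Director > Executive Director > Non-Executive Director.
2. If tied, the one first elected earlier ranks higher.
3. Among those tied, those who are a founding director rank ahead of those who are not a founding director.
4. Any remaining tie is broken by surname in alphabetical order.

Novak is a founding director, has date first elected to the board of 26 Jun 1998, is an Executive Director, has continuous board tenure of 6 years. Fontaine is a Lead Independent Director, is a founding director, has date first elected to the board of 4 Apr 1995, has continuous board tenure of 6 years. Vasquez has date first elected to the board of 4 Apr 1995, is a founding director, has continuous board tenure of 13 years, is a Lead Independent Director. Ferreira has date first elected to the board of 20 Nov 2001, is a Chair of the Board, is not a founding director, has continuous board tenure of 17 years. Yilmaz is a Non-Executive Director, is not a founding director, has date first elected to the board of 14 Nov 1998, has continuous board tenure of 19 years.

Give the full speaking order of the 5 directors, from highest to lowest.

By board role: Ferreira (Chair of the Board); then Fontaine and Vasquez (Lead Independent Director); then Novak (Executive Director); then Yilmaz (Non-Executive Director).
Fontaine and Vasquez both have date first elected to the board 4 Apr 1995, so the next rule applies.
Fontaine and Vasquez are each a founding director, so the next rule applies.
Among Fontaine and Vasquez, alphabetically by surname: Fontaine before Vasquez.
Full order: Ferreira, Fontaine, Vasquez, Novak, Yilmaz.

Ferreira, Fontaine, Vasquez, Novak, Yilmaz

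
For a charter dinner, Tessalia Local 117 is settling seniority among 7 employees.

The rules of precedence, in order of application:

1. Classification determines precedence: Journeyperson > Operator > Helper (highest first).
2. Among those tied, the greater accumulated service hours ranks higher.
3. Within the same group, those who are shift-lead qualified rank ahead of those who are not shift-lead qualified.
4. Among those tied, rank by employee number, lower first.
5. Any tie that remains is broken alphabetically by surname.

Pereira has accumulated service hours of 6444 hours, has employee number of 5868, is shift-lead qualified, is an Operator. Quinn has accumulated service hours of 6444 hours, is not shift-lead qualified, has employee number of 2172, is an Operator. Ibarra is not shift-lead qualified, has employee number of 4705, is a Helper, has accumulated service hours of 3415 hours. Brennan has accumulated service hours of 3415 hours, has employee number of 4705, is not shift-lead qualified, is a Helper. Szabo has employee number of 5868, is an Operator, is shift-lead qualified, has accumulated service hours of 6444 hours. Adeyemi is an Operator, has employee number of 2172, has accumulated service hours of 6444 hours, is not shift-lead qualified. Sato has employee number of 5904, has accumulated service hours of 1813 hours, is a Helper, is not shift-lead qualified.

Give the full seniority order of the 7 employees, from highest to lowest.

Pereira, Szabo, Adeyemi, Quinn, Brennan, Ibarra, Sato

By classification: Pereira, Szabo, Adeyemi and Quinn (Operator); then Brennan, Ibarra and Sato (Helper).
Pereira, Szabo, Adeyemi and Quinn all have accumulated service hours 6444 hours, so the next rule applies.
Among Pereira, Szabo, Adeyemi and Quinn, shift-lead qualified before not shift-lead qualified: Pereira and Szabo (shift-lead qualified) before Adeyemi and Quinn (not shift-lead qualified).
Pereira and Szabo both have employee number 5868, so the next rule applies.
Among Pereira and Szabo, alphabetically by surname: Pereira before Szabo.
Adeyemi and Quinn both have employee number 2172, so the next rule applies.
Among Adeyemi and Quinn, alphabetically by surname: Adeyemi before Quinn.
Among Brennan, Ibarra and Sato, by accumulated service hours (higher first): Brennan and Ibarra (3415 hours) before Sato (1813 hours).
Brennan and Ibarra are each not shift-lead qualified, so the next rule applies.
Brennan and Ibarra both have employee number 4705, so the next rule applies.
Among Brennan and Ibarra, alphabetically by surname: Brennan before Ibarra.
Full order: Pereira, Szabo, Adeyemi, Quinn, Brennan, Ibarra, Sato.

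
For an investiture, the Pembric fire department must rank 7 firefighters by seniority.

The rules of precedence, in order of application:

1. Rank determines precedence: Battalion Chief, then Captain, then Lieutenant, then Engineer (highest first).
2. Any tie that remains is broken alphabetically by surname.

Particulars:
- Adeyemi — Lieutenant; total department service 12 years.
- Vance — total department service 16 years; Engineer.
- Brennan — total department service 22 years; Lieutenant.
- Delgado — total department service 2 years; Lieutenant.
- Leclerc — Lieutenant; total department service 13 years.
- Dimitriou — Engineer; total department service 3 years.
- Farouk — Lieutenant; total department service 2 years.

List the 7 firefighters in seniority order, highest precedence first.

By rank: Adeyemi, Brennan, Delgado, Farouk and Leclerc (Lieutenant); then Dimitriou and Vance (Engineer).
Among Adeyemi, Brennan, Delgado, Farouk and Leclerc, alphabetically by surname: Adeyemi before Brennan before Delgado before Farouk before Leclerc.
Among Dimitriou and Vance, alphabetically by surname: Dimitriou before Vance.
Full order: Adeyemi, Brennan, Delgado, Farouk, Leclerc, Dimitriou, Vance.

Adeyemi, Brennan, Delgado, Farouk, Leclerc, Dimitriou, Vance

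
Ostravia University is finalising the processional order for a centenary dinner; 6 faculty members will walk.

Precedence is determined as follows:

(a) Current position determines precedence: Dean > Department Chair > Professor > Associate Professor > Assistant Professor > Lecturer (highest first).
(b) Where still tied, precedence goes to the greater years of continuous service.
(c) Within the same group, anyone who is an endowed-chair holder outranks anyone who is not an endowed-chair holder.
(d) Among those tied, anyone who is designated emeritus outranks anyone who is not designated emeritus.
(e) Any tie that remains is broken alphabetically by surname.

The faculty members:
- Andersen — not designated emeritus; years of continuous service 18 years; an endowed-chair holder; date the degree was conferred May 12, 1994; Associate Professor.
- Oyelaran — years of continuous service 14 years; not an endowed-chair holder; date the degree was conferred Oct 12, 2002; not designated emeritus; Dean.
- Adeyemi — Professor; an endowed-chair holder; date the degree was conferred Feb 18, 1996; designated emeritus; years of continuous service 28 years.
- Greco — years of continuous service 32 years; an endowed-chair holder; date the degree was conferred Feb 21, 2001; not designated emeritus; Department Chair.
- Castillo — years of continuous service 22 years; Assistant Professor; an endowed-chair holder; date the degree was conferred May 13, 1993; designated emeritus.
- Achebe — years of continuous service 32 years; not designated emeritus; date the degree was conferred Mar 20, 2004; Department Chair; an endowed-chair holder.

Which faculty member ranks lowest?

Castillo

By current position: Oyelaran (Dean); then Achebe and Greco (Department Chair); then Adeyemi (Professor); then Andersen (Associate Professor); then Castillo (Assistant Professor).
Achebe and Greco both have years of continuous service 32 years, so the next rule applies.
Achebe and Greco are each an endowed-chair holder, so the next rule applies.
Achebe and Greco are each not designated emeritus, so the next rule applies.
Among Achebe and Greco, alphabetically by surname: Achebe before Greco.
Order: Oyelaran, Achebe, Greco, Adeyemi, Andersen, Castillo.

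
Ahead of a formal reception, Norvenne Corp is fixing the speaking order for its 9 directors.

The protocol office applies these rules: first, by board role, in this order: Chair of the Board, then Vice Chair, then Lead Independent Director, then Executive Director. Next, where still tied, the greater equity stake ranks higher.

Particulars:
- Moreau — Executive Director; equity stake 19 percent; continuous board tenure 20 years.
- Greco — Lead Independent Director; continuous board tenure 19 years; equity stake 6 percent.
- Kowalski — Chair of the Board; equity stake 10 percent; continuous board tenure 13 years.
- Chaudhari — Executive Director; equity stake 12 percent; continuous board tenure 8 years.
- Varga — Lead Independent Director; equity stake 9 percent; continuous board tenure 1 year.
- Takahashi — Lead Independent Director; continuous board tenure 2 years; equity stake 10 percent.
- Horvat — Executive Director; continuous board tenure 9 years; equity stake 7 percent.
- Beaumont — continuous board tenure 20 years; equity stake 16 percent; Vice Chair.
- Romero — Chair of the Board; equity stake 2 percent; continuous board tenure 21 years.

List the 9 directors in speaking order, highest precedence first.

By board role: Kowalski and Romero (Chair of the Board); then Beaumont (Vice Chair); then Takahashi, Varga and Greco (Lead Independent Director); then Moreau, Chaudhari and Horvat (Executive Director).
Among Kowalski and Romero, by equity stake (higher first): Kowalski (10 percent) before Romero (2 percent).
Among Takahashi, Varga and Greco, by equity stake (higher first): Takahashi (10 percent) before Varga (9 percent) before Greco (6 percent).
Among Moreau, Chaudhari and Horvat, by equity stake (higher first): Moreau (19 percent) before Chaudhari (12 percent) before Horvat (7 percent).
Full order: Kowalski, Romero, Beaumont, Takahashi, Varga, Greco, Moreau, Chaudhari, Horvat.

Kowalski, Romero, Beaumont, Takahashi, Varga, Greco, Moreau, Chaudhari, Horvat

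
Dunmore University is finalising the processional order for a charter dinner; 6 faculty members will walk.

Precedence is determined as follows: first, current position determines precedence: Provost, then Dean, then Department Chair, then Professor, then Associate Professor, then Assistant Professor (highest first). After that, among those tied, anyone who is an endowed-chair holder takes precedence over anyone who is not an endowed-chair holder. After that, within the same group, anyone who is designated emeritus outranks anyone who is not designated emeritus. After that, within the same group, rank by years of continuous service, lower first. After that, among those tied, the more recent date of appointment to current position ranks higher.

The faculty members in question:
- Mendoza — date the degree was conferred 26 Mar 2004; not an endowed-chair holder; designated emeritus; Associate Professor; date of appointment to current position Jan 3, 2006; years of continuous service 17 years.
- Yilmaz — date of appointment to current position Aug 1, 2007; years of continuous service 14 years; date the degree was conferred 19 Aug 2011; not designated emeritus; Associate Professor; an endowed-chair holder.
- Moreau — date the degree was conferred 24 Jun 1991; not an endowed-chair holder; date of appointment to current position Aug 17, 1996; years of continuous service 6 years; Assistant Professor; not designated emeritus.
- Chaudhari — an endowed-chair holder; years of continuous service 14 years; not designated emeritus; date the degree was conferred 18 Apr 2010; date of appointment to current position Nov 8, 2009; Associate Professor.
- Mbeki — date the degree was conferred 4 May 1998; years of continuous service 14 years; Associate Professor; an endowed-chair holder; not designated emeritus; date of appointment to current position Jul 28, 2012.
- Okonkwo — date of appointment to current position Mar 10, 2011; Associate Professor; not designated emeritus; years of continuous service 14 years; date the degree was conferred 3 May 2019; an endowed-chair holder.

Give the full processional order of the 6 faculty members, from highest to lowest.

By current position: Mbeki, Okonkwo, Chaudhari, Yilmaz and Mendoza (Associate Professor); then Moreau (Assistant Professor).
Among Mbeki, Okonkwo, Chaudhari, Yilmaz and Mendoza, an endowed-chair holder before not an endowed-chair holder: Mbeki, Okonkwo, Chaudhari and Yilmaz (an endowed-chair holder) before Mendoza (not an endowed-chair holder).
Mbeki, Okonkwo, Chaudhari and Yilmaz are each not designated emeritus, so the next rule applies.
Mbeki, Okonkwo, Chaudhari and Yilmaz all have years of continuous service 14 years, so the next rule applies.
Among Mbeki, Okonkwo, Chaudhari and Yilmaz, by date of appointment to current position (later first): Mbeki (Jul 28, 2012) before Okonkwo (Mar 10, 2011) before Chaudhari (Nov 8, 2009) before Yilmaz (Aug 1, 2007).
Full order: Mbeki, Okonkwo, Chaudhari, Yilmaz, Mendoza, Moreau.

Mbeki, Okonkwo, Chaudhari, Yilmaz, Mendoza, Moreau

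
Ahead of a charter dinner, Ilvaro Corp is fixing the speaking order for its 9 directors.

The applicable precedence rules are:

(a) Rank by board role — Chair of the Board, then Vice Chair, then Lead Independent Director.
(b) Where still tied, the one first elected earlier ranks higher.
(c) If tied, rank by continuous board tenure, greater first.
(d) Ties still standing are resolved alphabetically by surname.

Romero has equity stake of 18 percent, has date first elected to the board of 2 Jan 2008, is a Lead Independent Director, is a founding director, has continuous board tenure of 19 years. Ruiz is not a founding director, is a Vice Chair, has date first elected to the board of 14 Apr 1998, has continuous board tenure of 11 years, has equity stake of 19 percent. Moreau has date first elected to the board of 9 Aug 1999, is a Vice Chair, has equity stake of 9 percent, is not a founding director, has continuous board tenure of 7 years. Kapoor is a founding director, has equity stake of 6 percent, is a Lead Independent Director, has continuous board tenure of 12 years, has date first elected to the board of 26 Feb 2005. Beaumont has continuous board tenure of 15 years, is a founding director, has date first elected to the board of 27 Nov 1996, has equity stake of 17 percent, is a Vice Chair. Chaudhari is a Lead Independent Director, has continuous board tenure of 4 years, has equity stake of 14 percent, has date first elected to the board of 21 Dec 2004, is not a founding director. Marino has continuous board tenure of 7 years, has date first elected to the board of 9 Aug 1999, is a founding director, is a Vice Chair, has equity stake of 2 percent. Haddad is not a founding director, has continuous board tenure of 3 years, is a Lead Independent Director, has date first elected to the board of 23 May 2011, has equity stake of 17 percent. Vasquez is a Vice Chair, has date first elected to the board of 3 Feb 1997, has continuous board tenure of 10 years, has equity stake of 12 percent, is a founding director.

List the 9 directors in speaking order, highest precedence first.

By board role: Beaumont, Vasquez, Ruiz, Marino and Moreau (Vice Chair); then Chaudhari, Kapoor, Romero and Haddad (Lead Independent Director).
Among Beaumont, Vasquez, Ruiz, Marino and Moreau, by date first elected to the board (earlier first): Beaumont (27 Nov 1996) before Vasquez (3 Feb 1997) before Ruiz (14 Apr 1998) before Marino and Moreau (9 Aug 1999).
Marino and Moreau both have continuous board tenure 7 years, so the next rule applies.
Among Marino and Moreau, alphabetically by surname: Marino before Moreau.
Among Chaudhari, Kapoor, Romero and Haddad, by date first elected to the board (earlier first): Chaudhari (21 Dec 2004) before Kapoor (26 Feb 2005) before Romero (2 Jan 2008) before Haddad (23 May 2011).
Full order: Beaumont, Vasquez, Ruiz, Marino, Moreau, Chaudhari, Kapoor, Romero, Haddad.

Beaumont, Vasquez, Ruiz, Marino, Moreau, Chaudhari, Kapoor, Romero, Haddad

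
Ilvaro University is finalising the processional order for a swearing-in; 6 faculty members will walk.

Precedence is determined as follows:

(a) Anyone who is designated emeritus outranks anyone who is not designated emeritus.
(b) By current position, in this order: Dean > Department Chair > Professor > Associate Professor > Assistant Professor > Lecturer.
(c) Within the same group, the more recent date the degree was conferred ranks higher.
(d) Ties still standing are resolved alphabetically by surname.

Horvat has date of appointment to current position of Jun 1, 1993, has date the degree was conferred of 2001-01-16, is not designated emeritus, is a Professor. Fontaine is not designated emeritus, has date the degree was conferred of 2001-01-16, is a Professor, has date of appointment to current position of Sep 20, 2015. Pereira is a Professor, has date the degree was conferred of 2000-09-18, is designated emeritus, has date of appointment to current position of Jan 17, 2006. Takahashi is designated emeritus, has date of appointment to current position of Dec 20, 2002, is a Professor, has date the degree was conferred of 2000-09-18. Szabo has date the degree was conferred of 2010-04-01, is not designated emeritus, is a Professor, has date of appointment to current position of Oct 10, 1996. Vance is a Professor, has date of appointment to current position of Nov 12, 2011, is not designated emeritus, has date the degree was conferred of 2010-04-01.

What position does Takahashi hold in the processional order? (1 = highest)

2

By the first rule: Pereira and Takahashi (both designated emeritus); then Szabo, Vance, Fontaine and Horvat (each not designated emeritus).
Pereira and Takahashi are each Professor, so the next rule applies.
Pereira and Takahashi both have date the degree was conferred 2000-09-18, so the next rule applies.
Among Pereira and Takahashi, alphabetically by surname: Pereira before Takahashi.
Szabo, Vance, Fontaine and Horvat are each Professor, so the next rule applies.
Among Szabo, Vance, Fontaine and Horvat, by date the degree was conferred (later first): Szabo and Vance (2010-04-01) before Fontaine and Horvat (2001-01-16).
Among Szabo and Vance, alphabetically by surname: Szabo before Vance.
Among Fontaine and Horvat, alphabetically by surname: Fontaine before Horvat.
Order: Pereira, Takahashi, Szabo, Vance, Fontaine, Horvat. So position 2.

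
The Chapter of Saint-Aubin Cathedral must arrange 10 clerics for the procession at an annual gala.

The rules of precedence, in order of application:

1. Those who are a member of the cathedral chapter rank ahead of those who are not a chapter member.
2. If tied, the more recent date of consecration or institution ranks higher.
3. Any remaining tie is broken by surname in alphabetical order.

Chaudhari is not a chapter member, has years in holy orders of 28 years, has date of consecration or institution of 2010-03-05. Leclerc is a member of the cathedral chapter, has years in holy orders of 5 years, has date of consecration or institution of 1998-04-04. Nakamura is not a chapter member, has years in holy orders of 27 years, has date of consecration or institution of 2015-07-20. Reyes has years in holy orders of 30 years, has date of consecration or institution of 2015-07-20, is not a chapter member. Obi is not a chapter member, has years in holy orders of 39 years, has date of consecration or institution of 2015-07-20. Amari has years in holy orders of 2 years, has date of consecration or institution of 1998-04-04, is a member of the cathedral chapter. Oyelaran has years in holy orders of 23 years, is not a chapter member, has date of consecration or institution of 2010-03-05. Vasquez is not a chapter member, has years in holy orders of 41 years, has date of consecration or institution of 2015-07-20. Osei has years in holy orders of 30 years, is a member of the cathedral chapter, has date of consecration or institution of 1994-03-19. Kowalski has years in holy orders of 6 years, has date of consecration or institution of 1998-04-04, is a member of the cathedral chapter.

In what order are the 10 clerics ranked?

Amari, Kowalski, Leclerc, Osei, Nakamura, Obi, Reyes, Vasquez, Chaudhari, Oyelaran

By the first rule: Amari, Kowalski, Leclerc and Osei (each a member of the cathedral chapter); then Nakamura, Obi, Reyes, Vasquez, Chaudhari and Oyelaran (each not a chapter member).
Among Amari, Kowalski, Leclerc and Osei, by date of consecration or institution (later first): Amari, Kowalski and Leclerc (1998-04-04) before Osei (1994-03-19).
Among Amari, Kowalski and Leclerc, alphabetically by surname: Amari before Kowalski before Leclerc.
Among Nakamura, Obi, Reyes, Vasquez, Chaudhari and Oyelaran, by date of consecration or institution (later first): Nakamura, Obi, Reyes and Vasquez (2015-07-20) before Chaudhari and Oyelaran (2010-03-05).
Among Nakamura, Obi, Reyes and Vasquez, alphabetically by surname: Nakamura before Obi before Reyes before Vasquez.
Among Chaudhari and Oyelaran, alphabetically by surname: Chaudhari before Oyelaran.
Full order: Amari, Kowalski, Leclerc, Osei, Nakamura, Obi, Reyes, Vasquez, Chaudhari, Oyelaran.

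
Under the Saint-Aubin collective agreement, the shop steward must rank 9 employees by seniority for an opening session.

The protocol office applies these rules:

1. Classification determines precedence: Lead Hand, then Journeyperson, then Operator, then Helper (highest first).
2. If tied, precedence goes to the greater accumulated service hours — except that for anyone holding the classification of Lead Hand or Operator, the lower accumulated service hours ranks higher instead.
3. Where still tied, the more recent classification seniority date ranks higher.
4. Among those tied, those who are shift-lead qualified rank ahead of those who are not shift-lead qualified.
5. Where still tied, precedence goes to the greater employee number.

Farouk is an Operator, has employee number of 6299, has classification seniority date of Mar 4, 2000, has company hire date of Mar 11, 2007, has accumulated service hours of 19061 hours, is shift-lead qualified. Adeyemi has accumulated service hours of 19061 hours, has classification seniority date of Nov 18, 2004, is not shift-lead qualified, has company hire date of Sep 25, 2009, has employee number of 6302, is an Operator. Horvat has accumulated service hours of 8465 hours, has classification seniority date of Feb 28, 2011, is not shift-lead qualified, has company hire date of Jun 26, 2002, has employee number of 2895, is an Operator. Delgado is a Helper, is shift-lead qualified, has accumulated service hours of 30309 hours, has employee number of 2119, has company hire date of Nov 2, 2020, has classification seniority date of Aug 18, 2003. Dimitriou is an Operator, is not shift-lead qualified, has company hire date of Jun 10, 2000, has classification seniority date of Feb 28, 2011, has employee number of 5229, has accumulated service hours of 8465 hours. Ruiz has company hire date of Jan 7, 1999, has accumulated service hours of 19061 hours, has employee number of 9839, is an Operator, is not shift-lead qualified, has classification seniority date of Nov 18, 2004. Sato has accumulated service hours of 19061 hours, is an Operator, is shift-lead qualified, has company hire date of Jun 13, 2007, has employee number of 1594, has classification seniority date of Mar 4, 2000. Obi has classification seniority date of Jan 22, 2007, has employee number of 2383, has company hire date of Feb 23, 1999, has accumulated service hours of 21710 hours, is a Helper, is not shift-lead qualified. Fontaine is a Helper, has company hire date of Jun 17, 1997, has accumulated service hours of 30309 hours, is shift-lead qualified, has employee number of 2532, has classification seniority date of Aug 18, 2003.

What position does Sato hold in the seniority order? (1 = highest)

6

By classification: Dimitriou, Horvat, Ruiz, Adeyemi, Farouk and Sato (Operator); then Fontaine, Delgado and Obi (Helper).
Among Dimitriou, Horvat, Ruiz, Adeyemi, Farouk and Sato, by accumulated service hours (lower first) (reversed rule for this group): Dimitriou and Horvat (8465 hours) before Ruiz, Adeyemi, Farouk and Sato (19061 hours).
Dimitriou and Horvat both have classification seniority date Feb 28, 2011, so the next rule applies.
Dimitriou and Horvat are each not shift-lead qualified, so the next rule applies.
Among Dimitriou and Horvat, by employee number (higher first): Dimitriou (5229) before Horvat (2895).
Among Ruiz, Adeyemi, Farouk and Sato, by classification seniority date (later first): Ruiz and Adeyemi (Nov 18, 2004) before Farouk and Sato (Mar 4, 2000).
Ruiz and Adeyemi are each not shift-lead qualified, so the next rule applies.
Among Ruiz and Adeyemi, by employee number (higher first): Ruiz (9839) before Adeyemi (6302).
Farouk and Sato are each shift-lead qualified, so the next rule applies.
Among Farouk and Sato, by employee number (higher first): Farouk (6299) before Sato (1594).
Among Fontaine, Delgado and Obi, by accumulated service hours (higher first): Fontaine and Delgado (30309 hours) before Obi (21710 hours).
Fontaine and Delgado both have classification seniority date Aug 18, 2003, so the next rule applies.
Fontaine and Delgado are each shift-lead qualified, so the next rule applies.
Among Fontaine and Delgado, by employee number (higher first): Fontaine (2532) before Delgado (2119).
Order: Dimitriou, Horvat, Ruiz, Adeyemi, Farouk, Sato, Fontaine, Delgado, Obi. So position 6.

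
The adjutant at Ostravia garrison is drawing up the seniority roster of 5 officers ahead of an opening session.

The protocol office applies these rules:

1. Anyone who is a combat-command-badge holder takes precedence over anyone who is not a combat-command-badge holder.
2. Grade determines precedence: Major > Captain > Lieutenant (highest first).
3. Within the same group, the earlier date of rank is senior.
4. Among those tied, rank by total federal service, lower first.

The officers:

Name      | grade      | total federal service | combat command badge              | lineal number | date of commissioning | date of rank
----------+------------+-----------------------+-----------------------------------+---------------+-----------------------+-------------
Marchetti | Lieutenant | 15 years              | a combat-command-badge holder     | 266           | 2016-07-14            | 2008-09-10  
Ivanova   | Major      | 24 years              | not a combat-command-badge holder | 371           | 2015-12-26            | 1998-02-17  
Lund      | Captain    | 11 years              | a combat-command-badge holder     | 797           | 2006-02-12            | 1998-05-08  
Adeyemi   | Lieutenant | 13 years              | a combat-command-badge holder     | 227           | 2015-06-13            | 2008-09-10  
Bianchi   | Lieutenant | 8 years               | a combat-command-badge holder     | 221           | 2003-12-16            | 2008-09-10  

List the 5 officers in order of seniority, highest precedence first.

By the first rule: Lund, Bianchi, Adeyemi and Marchetti (each a combat-command-badge holder); then Ivanova (not a combat-command-badge holder).
Among Lund, Bianchi, Adeyemi and Marchetti, by grade: Lund (Captain) before Bianchi, Adeyemi and Marchetti (Lieutenant).
Bianchi, Adeyemi and Marchetti all have date of rank 2008-09-10, so the next rule applies.
Among Bianchi, Adeyemi and Marchetti, by total federal service (lower first): Bianchi (8 years) before Adeyemi (13 years) before Marchetti (15 years).
Full order: Lund, Bianchi, Adeyemi, Marchetti, Ivanova.

Lund, Bianchi, Adeyemi, Marchetti, Ivanova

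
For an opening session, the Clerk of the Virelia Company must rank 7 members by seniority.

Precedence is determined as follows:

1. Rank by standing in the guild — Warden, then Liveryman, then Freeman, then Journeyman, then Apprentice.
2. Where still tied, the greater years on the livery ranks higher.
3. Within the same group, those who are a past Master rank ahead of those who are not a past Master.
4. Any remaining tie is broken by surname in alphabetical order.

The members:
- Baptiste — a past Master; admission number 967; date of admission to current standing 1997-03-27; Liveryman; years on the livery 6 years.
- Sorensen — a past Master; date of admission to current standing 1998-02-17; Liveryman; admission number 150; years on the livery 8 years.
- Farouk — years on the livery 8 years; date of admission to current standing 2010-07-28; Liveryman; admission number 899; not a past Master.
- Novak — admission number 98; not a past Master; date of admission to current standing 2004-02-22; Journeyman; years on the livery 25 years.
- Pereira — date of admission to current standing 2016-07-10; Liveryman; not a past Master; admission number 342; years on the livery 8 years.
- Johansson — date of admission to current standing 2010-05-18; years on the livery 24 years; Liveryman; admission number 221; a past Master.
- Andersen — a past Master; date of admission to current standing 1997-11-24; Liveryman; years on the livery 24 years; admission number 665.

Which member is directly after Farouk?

By standing in the guild: Andersen, Johansson, Sorensen, Farouk, Pereira and Baptiste (Liveryman); then Novak (Journeyman).
Among Andersen, Johansson, Sorensen, Farouk, Pereira and Baptiste, by years on the livery (higher first): Andersen and Johansson (24 years) before Sorensen, Farouk and Pereira (8 years) before Baptiste (6 years).
Andersen and Johansson are each a past Master, so the next rule applies.
Among Andersen and Johansson, alphabetically by surname: Andersen before Johansson.
Among Sorensen, Farouk and Pereira, a past Master before not a past Master: Sorensen (a past Master) before Farouk and Pereira (not a past Master).
Among Farouk and Pereira, alphabetically by surname: Farouk before Pereira.
Order: Andersen, Johansson, Sorensen, Farouk, Pereira, Baptiste, Novak.

Pereira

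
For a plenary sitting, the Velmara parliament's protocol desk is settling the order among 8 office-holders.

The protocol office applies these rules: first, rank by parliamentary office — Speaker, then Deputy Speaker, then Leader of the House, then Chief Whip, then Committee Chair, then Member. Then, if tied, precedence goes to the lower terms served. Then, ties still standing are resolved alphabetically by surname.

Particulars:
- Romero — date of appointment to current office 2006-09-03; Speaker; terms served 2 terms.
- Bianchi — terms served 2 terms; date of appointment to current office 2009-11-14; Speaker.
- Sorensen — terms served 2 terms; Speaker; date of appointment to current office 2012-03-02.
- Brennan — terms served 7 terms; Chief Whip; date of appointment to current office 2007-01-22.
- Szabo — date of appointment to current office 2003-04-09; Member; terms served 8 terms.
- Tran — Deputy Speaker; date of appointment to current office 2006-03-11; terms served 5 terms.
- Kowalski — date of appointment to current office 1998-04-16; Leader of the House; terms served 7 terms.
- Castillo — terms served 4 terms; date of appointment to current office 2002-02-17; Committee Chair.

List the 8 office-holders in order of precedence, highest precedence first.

By parliamentary office: Bianchi, Romero and Sorensen (Speaker); then Tran (Deputy Speaker); then Kowalski (Leader of the House); then Brennan (Chief Whip); then Castillo (Committee Chair); then Szabo (Member).
Bianchi, Romero and Sorensen all have terms served 2 terms, so the next rule applies.
Among Bianchi, Romero and Sorensen, alphabetically by surname: Bianchi before Romero before Sorensen.
Full order: Bianchi, Romero, Sorensen, Tran, Kowalski, Brennan, Castillo, Szabo.

Bianchi, Romero, Sorensen, Tran, Kowalski, Brennan, Castillo, Szabo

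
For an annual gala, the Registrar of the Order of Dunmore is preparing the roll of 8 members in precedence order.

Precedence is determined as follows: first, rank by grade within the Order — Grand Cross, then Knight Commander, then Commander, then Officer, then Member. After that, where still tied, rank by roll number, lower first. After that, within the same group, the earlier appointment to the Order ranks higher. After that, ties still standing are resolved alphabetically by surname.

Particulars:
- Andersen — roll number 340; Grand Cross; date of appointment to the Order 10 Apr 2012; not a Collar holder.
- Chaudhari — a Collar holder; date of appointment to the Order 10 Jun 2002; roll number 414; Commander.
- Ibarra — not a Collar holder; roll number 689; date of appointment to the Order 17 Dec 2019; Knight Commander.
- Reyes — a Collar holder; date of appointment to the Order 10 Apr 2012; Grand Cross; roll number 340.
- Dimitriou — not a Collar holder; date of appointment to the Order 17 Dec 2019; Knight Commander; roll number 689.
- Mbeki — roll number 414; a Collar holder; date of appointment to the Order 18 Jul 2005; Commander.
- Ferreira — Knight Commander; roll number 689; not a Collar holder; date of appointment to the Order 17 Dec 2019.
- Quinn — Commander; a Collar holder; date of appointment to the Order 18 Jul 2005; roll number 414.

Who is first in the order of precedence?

Andersen

By grade within the Order: Andersen and Reyes (Grand Cross); then Dimitriou, Ferreira and Ibarra (Knight Commander); then Chaudhari, Mbeki and Quinn (Commander).
Andersen and Reyes both have roll number 340, so the next rule applies.
Andersen and Reyes both have date of appointment to the Order 10 Apr 2012, so the next rule applies.
Among Andersen and Reyes, alphabetically by surname: Andersen before Reyes.
Dimitriou, Ferreira and Ibarra all have roll number 689, so the next rule applies.
Dimitriou, Ferreira and Ibarra all have date of appointment to the Order 17 Dec 2019, so the next rule applies.
Among Dimitriou, Ferreira and Ibarra, alphabetically by surname: Dimitriou before Ferreira before Ibarra.
Chaudhari, Mbeki and Quinn all have roll number 414, so the next rule applies.
Among Chaudhari, Mbeki and Quinn, by date of appointment to the Order (earlier first): Chaudhari (10 Jun 2002) before Mbeki and Quinn (18 Jul 2005).
Among Mbeki and Quinn, alphabetically by surname: Mbeki before Quinn.
Order: Andersen, Reyes, Dimitriou, Ferreira, Ibarra, Chaudhari, Mbeki, Quinn.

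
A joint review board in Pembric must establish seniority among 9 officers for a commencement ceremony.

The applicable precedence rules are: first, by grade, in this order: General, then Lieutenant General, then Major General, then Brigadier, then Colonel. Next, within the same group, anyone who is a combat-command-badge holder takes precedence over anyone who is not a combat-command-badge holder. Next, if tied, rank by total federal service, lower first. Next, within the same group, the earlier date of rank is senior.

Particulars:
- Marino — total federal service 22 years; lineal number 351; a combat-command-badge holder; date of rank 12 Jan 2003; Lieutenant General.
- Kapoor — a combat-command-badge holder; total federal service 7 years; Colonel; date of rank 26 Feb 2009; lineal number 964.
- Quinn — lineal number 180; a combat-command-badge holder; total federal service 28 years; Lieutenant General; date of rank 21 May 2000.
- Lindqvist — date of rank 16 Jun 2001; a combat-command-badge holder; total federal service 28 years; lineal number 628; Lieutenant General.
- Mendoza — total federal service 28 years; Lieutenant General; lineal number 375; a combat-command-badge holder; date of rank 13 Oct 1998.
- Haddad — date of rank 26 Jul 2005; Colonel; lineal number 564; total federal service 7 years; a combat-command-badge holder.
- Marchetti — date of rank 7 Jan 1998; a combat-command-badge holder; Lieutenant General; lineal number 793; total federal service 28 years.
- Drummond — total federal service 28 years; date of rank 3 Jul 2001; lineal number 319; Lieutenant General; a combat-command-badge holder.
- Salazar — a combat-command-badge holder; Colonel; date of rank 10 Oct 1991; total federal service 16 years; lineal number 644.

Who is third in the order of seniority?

Mendoza

By grade: Marino, Marchetti, Mendoza, Quinn, Lindqvist and Drummond (Lieutenant General); then Haddad, Kapoor and Salazar (Colonel).
Marino, Marchetti, Mendoza, Quinn, Lindqvist and Drummond are each a combat-command-badge holder, so the next rule applies.
Among Marino, Marchetti, Mendoza, Quinn, Lindqvist and Drummond, by total federal service (lower first): Marino (22 years) before Marchetti, Mendoza, Quinn, Lindqvist and Drummond (28 years).
Among Marchetti, Mendoza, Quinn, Lindqvist and Drummond, by date of rank (earlier first): Marchetti (7 Jan 1998) before Mendoza (13 Oct 1998) before Quinn (21 May 2000) before Lindqvist (16 Jun 2001) before Drummond (3 Jul 2001).
Haddad, Kapoor and Salazar are each a combat-command-badge holder, so the next rule applies.
Among Haddad, Kapoor and Salazar, by total federal service (lower first): Haddad and Kapoor (7 years) before Salazar (16 years).
Among Haddad and Kapoor, by date of rank (earlier first): Haddad (26 Jul 2005) before Kapoor (26 Feb 2009).
Order: Marino, Marchetti, Mendoza, Quinn, Lindqvist, Drummond, Haddad, Kapoor, Salazar.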